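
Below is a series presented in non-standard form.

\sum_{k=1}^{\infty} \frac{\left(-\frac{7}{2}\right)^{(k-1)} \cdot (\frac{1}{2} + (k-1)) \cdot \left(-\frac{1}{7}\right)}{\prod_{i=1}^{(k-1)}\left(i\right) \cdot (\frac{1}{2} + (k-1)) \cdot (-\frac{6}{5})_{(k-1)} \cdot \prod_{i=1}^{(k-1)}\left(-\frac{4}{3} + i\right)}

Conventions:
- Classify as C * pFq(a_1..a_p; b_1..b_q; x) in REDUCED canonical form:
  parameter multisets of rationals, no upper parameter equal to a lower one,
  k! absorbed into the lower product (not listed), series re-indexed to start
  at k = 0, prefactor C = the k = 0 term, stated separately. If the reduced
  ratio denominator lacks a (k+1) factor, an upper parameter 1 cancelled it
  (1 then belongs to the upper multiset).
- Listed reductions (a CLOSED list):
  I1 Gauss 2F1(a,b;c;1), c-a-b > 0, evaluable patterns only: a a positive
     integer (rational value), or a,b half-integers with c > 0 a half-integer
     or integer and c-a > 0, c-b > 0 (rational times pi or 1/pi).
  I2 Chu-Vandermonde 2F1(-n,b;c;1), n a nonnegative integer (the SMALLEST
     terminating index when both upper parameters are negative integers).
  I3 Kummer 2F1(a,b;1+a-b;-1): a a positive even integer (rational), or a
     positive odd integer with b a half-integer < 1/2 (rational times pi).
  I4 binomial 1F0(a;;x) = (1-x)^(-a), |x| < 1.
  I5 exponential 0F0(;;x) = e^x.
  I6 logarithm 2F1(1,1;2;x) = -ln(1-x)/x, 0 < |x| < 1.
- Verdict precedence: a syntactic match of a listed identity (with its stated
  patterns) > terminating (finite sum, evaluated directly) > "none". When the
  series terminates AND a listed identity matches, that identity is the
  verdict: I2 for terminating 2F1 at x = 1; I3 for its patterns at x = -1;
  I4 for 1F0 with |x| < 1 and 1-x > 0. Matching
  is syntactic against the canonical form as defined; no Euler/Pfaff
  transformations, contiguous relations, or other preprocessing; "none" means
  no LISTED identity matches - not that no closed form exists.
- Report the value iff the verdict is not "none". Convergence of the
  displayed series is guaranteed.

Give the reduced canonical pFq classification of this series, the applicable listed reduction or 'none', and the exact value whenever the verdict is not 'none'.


The tell: x = -\frac{7}{2} and the product of the first k integers (C = -1/7, x = -7/2) is k!.
Consecutive-term ratio: r(k) = -\frac{7}{2} * 1 / [(k-\frac{6}{5}) (k-\frac{1}{3}) (k+1)] ; factor over Q: parameters, x = -\frac{7}{2}, and C = -\frac{1}{7}.

Canonical form: C = -\frac{1}{7} times 0F2 with upper {-}, lower {-\frac{6}{5}, -\frac{1}{3}}, x = -\frac{7}{2}. Verdict: none - this 0F2 at x = -\frac{7}{2} matches no listed pattern, and upper {-} holds no stopper.


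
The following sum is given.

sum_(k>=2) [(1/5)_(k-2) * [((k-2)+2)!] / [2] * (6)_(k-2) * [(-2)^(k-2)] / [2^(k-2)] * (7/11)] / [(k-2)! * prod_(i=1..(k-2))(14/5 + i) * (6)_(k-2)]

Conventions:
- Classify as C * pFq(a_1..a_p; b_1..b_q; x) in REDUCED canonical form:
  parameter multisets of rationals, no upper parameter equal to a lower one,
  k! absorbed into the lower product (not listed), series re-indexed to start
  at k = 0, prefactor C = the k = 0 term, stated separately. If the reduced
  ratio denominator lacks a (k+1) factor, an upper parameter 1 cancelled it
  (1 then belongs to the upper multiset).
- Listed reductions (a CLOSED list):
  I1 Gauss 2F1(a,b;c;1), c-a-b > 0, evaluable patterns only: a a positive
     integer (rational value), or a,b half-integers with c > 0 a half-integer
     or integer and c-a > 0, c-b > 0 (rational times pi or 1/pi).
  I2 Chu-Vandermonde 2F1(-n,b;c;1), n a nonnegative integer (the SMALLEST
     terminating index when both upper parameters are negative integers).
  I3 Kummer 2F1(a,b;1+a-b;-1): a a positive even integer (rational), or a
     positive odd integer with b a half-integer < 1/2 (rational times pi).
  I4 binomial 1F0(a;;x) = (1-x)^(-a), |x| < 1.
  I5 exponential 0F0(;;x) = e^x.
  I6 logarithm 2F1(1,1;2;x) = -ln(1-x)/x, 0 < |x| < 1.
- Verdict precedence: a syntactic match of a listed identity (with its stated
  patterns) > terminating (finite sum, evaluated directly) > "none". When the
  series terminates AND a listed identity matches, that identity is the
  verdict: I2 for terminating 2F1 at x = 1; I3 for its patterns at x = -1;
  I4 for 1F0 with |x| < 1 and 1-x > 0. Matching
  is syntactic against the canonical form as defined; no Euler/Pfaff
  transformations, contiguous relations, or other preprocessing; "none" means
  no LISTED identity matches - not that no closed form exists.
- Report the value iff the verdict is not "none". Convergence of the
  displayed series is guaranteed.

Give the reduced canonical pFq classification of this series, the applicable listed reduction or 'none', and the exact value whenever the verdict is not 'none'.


Canonical form: C = 7/11 times 2F1 with upper {1/5, 3}, lower {19/5}, x = -1. Verdict: none (x = -1): each listed identity misses the multisets {1/5, 3} ; {19/5}.

Key observation: t_0 being 7/11, the factorial ratio (prefactor 7/11) (k+a-1)!/(a-1)! is a rising factorial (a)_k.
Term ratio: r(k) = (-1) * (k+1/5) (k+3) / [(k+19/5) (k+1)] - rational; roots negated = parameters, x = (-1), C = 7/11.


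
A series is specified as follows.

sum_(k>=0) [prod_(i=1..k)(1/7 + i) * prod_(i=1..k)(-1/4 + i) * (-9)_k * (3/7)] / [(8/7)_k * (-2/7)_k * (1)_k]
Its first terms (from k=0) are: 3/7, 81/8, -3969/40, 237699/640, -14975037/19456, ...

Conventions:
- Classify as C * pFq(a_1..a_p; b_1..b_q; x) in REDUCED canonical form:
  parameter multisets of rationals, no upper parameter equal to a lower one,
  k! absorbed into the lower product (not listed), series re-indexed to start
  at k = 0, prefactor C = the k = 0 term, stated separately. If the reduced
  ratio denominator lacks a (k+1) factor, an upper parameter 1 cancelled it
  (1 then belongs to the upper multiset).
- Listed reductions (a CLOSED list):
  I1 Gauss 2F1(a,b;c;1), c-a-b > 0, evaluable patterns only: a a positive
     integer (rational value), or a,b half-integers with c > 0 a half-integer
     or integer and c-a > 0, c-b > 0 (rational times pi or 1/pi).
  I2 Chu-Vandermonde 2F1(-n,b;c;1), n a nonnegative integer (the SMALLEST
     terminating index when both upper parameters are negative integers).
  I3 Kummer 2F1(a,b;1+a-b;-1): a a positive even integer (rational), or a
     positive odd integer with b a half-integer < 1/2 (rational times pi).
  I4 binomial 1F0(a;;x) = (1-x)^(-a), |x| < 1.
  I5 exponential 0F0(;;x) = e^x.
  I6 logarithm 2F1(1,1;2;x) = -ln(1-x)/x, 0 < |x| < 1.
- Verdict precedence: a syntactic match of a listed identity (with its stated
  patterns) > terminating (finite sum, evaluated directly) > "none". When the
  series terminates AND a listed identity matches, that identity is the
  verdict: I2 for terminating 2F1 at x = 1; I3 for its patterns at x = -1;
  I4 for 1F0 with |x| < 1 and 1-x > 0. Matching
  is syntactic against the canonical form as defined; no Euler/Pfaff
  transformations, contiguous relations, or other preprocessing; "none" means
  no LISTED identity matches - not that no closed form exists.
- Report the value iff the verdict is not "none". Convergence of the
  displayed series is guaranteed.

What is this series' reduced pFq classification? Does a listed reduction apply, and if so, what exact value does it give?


Reduced: x = 1, 2F1, upper = {-9, 3/4}, lower = {-2/7}, C = 3/7. Verdict: Vandermonde's identity (I2) matches (terminating 2F1 at x = 1 with n = 9, b = 3/4, c = -2/7). Exact value: -6201979701/419497508864.

Key step: t_0 = 3/7 here, and (1)_k (C = 3/7) is k! itself.
Step ratio: r(k) = 1 * (k-9) (k+3/4) / [(k-2/7) (k+1)] - rational; roots negated = parameters, x = 1, C = 3/7.


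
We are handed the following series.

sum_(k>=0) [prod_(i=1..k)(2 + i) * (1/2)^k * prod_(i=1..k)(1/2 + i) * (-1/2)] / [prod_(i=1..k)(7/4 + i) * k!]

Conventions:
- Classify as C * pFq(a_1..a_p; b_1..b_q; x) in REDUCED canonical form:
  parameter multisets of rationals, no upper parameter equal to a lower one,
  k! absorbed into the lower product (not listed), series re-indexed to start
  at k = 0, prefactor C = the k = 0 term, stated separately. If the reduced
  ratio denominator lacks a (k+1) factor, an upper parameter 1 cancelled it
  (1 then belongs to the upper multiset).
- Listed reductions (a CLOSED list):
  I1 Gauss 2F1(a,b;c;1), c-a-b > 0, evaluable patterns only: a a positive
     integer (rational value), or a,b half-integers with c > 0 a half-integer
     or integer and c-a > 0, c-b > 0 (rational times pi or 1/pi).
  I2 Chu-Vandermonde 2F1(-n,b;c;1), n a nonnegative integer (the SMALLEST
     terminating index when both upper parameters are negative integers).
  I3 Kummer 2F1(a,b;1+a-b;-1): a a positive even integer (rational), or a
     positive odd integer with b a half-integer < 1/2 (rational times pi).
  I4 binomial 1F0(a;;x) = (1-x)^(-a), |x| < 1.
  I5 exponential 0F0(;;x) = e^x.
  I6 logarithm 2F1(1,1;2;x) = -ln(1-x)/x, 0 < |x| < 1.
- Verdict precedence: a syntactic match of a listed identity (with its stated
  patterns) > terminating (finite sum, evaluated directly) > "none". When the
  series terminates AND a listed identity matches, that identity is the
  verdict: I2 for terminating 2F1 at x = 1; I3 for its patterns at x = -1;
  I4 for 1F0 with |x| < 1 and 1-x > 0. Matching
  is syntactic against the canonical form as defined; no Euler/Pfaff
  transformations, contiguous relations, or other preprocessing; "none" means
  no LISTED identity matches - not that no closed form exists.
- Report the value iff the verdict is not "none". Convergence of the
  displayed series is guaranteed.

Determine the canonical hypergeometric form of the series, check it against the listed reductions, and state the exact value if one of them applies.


This is -1/2 * 2F1(3/2, 3; 11/4; 1/2) in reduced canonical form. Verdict: none - this 2F1 at x = 1/2 matches no listed pattern, and upper {3/2, 3} holds no stopper.

First insight: x = (1/2) and the running product (C = -1/2) telescopes to a rising factorial.
Adjacent-term ratio: r(k) = (1/2) * (k+3/2) (k+3) / [(k+11/4) (k+1)] - rational in k. x = (1/2); t_0 = -1/2; negate the roots.


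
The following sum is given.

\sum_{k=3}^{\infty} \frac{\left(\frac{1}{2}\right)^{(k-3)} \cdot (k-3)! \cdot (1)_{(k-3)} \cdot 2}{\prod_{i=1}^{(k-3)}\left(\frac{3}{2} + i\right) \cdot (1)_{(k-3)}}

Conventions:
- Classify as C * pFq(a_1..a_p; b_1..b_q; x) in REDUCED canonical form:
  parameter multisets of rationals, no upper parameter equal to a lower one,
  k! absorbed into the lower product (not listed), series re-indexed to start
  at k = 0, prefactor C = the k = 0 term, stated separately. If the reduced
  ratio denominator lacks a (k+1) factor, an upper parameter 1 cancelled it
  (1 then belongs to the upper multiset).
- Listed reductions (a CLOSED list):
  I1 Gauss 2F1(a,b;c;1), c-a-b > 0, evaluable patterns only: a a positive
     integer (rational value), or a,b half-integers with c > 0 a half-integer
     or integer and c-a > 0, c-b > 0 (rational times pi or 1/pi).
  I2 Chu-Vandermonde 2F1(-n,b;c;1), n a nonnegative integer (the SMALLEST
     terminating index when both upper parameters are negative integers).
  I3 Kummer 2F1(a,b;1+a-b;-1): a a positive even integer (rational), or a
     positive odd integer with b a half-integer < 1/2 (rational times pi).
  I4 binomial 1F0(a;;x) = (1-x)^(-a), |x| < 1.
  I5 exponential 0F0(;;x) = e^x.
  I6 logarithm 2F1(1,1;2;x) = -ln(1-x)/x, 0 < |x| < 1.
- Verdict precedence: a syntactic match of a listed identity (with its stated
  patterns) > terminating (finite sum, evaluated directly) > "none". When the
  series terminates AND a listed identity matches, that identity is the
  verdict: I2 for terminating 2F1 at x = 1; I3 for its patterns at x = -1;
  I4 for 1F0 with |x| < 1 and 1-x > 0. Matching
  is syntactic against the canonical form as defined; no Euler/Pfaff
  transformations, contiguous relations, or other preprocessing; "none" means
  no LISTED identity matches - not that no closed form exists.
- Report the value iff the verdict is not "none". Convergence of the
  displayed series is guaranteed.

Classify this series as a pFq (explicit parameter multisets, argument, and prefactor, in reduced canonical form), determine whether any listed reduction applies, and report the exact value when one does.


Reduced: x = \frac{1}{2}, 2F1, upper = {1, 1}, lower = {\frac{5}{2}}, C = 2. Verdict: none - at argument \frac{1}{2} the multisets {1, 1} ; {\frac{5}{2}} match no listed identity.

First insight: from the first term 2: (1)_k (C = 2, x = 1/2) is k! itself.
Term ratio: r(k) = \frac{1}{2} * (k+1) (k+1) / [(k+\frac{5}{2}) (k+1)] ; factor over Q: parameters, x = \frac{1}{2}, and C = 2.


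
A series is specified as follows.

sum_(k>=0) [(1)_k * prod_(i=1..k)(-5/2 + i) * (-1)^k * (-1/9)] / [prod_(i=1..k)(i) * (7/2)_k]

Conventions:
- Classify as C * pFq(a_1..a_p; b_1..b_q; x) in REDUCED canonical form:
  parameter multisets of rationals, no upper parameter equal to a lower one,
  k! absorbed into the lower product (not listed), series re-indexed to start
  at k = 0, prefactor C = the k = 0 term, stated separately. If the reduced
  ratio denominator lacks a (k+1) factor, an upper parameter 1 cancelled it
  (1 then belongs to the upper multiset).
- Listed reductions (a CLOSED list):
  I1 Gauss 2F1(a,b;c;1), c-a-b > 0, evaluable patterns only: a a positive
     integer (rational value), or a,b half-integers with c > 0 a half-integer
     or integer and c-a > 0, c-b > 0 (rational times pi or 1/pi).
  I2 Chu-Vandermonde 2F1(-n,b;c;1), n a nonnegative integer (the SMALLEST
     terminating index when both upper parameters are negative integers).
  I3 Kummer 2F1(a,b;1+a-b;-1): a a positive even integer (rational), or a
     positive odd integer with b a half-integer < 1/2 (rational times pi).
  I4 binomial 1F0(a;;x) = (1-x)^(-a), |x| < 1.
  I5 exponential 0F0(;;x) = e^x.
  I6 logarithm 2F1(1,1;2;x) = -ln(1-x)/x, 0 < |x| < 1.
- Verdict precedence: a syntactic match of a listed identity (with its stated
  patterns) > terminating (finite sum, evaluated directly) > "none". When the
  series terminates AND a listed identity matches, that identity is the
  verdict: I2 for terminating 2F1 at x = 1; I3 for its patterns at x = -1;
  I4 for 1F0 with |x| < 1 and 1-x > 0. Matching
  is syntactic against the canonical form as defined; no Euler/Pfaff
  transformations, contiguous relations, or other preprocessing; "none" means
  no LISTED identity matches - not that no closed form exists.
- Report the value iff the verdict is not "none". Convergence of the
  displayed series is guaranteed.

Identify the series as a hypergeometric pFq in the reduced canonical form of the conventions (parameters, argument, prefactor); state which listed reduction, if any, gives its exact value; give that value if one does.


This is -1/9 * 2F1(-3/2, 1; 7/2; -1) in reduced canonical form. Verdict: Kummer (I3) applies (x = -1; c = 7/2 equals 1+a-b for upper {-3/2, 1}: listed pattern). Value: (-5/96) * pi.

Key observation: t_0 = -1/9 here, and the product of the first k integers (prefactor -1/9) is k!.
Step ratio: r(k) = (-1) * (k-3/2) (k+1) / [(k+7/2) (k+1)] - rational; roots negated = parameters, x = (-1), C = -1/9.


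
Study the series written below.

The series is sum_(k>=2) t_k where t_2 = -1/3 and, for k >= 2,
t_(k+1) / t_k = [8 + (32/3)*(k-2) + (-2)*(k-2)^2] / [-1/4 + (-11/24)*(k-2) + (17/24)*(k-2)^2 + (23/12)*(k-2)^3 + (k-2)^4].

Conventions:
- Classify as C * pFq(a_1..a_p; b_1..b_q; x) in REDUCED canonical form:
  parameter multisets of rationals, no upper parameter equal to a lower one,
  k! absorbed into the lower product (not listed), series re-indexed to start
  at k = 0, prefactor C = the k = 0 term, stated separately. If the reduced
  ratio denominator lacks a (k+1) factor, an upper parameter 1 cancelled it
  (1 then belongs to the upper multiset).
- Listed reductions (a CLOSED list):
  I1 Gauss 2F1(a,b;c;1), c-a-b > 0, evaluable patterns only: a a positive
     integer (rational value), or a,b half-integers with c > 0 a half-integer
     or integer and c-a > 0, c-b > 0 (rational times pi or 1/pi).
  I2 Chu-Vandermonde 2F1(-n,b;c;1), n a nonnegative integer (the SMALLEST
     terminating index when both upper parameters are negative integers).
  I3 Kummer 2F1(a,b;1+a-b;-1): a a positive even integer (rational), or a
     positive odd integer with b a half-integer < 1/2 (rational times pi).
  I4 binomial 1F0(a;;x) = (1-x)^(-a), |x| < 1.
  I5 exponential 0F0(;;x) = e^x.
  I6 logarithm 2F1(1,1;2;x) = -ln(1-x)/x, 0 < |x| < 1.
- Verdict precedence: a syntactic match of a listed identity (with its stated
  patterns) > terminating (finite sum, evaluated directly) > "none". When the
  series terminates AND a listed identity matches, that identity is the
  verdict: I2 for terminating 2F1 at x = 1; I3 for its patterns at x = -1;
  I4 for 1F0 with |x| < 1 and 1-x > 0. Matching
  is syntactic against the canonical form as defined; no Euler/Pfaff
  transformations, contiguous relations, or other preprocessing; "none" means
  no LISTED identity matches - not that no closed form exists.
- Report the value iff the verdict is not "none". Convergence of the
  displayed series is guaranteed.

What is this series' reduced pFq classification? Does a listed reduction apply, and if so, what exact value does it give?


Prefactor -1/3, argument -2: 1F2 with upper {-6} over lower {-1/2, 3/4}. Verdict: terminating - upper -6 stops the sum at k = 6; the 7 terms are added exactly. Sum: 503546906323/4292771175.

Structural cue: x = (-2) and cancel k + 2/3 from the displayed ratio first; then C = -1/3.
Consecutive-term ratio: r(k) = (-2) * (k-6) / [(k-1/2) (k+3/4) (k+1)] ; factor over Q: parameters, x = (-2), and C = -1/3.


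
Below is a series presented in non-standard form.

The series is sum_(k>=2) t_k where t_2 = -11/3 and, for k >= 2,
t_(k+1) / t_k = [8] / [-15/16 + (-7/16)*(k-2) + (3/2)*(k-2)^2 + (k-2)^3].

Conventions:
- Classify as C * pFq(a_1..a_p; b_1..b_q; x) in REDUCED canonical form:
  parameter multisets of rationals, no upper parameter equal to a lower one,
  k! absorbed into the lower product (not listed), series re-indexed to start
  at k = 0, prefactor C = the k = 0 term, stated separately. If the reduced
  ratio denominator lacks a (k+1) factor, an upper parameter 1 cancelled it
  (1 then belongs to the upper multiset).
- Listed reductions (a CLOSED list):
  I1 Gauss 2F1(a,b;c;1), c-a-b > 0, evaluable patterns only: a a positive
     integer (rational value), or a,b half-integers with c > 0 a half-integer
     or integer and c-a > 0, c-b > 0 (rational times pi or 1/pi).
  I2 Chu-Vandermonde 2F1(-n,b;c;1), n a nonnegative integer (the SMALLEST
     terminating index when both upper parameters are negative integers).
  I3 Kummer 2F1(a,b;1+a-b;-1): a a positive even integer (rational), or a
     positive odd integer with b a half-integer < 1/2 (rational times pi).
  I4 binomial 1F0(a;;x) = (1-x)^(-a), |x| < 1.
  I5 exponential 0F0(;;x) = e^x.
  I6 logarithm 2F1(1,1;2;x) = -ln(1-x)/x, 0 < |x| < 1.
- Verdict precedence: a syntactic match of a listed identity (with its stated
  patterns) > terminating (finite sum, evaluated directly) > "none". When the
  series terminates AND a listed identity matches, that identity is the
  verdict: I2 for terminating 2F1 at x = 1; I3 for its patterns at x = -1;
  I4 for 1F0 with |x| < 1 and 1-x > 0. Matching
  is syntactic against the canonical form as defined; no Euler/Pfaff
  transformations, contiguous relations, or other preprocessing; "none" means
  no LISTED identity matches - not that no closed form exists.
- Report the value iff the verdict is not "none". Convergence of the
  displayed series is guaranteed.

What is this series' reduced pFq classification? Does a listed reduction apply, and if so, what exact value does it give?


At argument 8: a 0F2 with upper {-}, lower {-3/4, 5/4}, scaled by C = -11/3. Verdict: none here - no I1-I6 shape fits x = 8 with lower {-3/4, 5/4}.

Key observation: t_0 being -11/3, roots of the ratio polynomials (C = -11/3, x = 8) are the negated parameters.
Term ratio: r(k) = 8 * 1 / [(k-3/4) (k+5/4) (k+1)] - rational in k. x = 8; t_0 = -11/3; negate the roots.


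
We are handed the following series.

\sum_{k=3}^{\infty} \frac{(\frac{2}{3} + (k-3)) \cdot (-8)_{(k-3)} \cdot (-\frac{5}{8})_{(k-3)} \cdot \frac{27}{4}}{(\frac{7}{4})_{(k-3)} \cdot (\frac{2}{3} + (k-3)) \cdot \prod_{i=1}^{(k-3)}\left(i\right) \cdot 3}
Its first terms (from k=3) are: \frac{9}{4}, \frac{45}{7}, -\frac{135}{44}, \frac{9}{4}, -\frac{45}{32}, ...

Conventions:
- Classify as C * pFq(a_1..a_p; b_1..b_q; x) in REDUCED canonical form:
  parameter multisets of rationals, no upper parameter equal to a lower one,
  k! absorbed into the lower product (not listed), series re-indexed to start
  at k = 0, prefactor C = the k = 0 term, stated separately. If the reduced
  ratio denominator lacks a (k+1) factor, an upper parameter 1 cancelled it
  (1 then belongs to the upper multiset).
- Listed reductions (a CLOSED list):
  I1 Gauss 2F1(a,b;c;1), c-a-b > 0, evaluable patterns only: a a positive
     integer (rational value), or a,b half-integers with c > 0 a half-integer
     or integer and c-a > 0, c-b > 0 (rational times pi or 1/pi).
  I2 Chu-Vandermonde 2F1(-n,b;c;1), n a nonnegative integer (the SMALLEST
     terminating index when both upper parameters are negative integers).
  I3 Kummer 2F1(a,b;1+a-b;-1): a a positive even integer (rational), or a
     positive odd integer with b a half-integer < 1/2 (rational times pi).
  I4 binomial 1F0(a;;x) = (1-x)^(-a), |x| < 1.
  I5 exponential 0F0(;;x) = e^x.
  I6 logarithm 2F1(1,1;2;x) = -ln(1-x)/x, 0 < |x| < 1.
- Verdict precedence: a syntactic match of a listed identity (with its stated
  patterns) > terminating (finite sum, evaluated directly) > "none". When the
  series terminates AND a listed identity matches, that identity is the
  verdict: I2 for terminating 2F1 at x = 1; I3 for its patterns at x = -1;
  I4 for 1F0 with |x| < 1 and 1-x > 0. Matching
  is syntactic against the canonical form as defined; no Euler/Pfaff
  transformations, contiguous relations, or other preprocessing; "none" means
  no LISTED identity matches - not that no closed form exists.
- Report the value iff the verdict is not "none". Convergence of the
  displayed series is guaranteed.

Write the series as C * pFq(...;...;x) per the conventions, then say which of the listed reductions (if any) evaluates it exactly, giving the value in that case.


Prefactor \frac{9}{4}, argument 1: 2F1 with upper {-8, -\frac{5}{8}} over lower {\frac{7}{4}}. Verdict: this is Chu-Vandermonde (I2) (terminating 2F1 at x = 1 with n = 8, b = -5/8, c = \frac{7}{4}). Its exact value is \frac{390101805}{56218624}.

Key step: t_0 being \frac{9}{4}, the product of the first k integers (prefactor 9/4) is k!.
Adjacent-term ratio: r(k) = 1 * (k-8) (k-\frac{5}{8}) / [(k+\frac{7}{4}) (k+1)] - rational in k, leading ratio 1; with t_0 = \frac{9}{4}, classification follows.


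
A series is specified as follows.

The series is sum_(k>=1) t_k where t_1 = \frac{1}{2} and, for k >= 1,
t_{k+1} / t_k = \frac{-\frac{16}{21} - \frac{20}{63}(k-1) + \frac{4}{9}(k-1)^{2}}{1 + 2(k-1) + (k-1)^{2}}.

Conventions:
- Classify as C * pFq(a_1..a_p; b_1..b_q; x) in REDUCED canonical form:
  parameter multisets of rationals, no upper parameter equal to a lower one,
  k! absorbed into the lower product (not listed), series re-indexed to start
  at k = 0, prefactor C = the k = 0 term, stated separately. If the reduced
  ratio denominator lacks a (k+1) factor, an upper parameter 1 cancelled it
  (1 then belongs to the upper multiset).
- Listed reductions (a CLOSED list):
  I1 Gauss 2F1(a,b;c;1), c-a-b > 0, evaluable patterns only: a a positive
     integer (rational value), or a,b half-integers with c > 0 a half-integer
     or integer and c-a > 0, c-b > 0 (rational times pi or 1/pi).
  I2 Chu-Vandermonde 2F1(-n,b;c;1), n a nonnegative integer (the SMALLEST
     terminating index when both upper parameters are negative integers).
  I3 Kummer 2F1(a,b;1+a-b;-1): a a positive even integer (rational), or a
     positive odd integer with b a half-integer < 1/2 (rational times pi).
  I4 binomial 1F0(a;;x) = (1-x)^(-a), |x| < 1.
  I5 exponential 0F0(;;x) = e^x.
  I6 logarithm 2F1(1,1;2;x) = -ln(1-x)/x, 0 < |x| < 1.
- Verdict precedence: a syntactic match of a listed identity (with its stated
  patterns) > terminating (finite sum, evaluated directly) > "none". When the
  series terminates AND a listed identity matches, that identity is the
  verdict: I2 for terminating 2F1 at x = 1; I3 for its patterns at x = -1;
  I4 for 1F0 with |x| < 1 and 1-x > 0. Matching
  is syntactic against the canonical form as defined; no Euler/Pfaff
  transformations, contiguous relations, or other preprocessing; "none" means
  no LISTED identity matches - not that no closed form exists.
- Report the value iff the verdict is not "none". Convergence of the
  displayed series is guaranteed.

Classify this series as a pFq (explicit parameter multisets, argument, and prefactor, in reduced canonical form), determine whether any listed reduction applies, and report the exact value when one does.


With C = \frac{1}{2}: the canonical form is 1F0(-\frac{12}{7}; -; \frac{4}{9}). Verdict: binomial (I4) fires (the 1F0 binomial series: exponent 12/7, x = \frac{4}{9}). Hence: \frac{1}{2} \cdot \left(\frac{5}{9}\right)^{\frac{12}{7}}.

Key observation: t_0 being \frac{1}{2}, the expanded ratio factors over Q; C = 1/2, roots give parameters.
Consecutive-term ratio: r(k) = \frac{4}{9} * (k-\frac{12}{7}) / [(k+1)] ; factor over Q: parameters, x = \frac{4}{9}, and C = \frac{1}{2}.


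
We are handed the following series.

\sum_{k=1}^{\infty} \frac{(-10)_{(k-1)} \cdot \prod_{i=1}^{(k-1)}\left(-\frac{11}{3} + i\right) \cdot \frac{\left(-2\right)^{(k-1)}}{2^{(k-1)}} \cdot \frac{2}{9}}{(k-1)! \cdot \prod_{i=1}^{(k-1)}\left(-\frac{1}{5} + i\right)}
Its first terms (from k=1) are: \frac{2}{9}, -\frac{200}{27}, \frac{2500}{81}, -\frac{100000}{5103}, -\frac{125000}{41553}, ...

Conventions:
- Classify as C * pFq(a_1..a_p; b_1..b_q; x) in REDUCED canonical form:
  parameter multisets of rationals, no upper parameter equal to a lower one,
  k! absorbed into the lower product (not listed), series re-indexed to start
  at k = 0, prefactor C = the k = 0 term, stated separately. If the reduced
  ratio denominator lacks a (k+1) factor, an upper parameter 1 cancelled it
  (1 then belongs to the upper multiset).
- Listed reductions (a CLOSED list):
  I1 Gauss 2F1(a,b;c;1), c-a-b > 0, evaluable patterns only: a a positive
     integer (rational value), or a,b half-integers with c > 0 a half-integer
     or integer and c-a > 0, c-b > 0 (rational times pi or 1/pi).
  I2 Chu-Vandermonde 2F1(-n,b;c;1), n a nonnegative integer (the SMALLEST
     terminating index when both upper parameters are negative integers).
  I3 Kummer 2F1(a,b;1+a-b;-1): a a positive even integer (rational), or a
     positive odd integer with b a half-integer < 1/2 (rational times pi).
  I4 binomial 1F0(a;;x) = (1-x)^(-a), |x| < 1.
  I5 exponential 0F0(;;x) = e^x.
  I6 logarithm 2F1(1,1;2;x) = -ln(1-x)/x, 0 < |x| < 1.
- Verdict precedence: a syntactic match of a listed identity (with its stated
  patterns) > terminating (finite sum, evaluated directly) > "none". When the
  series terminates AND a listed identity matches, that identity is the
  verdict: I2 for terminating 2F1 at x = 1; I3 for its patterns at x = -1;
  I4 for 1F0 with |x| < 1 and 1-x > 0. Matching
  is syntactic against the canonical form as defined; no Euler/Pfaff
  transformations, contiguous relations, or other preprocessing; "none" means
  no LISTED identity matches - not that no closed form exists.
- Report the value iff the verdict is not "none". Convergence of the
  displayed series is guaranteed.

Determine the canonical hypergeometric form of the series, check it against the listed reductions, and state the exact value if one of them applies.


At argument -1: a 2F1 with upper {-10, -\frac{8}{3}}, lower {\frac{4}{5}}, scaled by C = \frac{2}{9}. Verdict: terminating - upper parameter -10 makes this a finite sum (last index 10), evaluated exactly. Sum: -\frac{82805890761956}{217334844592173}.

Key observation: t_0 = \frac{2}{9} here, and the running product (prefactor 2/9) telescopes to a rising factorial.
Ratio: r(k) = -1 * (k-10) (k-\frac{8}{3}) / [(k+\frac{4}{5}) (k+1)] - rational in k. x = -1; t_0 = \frac{2}{9}; negate the roots.


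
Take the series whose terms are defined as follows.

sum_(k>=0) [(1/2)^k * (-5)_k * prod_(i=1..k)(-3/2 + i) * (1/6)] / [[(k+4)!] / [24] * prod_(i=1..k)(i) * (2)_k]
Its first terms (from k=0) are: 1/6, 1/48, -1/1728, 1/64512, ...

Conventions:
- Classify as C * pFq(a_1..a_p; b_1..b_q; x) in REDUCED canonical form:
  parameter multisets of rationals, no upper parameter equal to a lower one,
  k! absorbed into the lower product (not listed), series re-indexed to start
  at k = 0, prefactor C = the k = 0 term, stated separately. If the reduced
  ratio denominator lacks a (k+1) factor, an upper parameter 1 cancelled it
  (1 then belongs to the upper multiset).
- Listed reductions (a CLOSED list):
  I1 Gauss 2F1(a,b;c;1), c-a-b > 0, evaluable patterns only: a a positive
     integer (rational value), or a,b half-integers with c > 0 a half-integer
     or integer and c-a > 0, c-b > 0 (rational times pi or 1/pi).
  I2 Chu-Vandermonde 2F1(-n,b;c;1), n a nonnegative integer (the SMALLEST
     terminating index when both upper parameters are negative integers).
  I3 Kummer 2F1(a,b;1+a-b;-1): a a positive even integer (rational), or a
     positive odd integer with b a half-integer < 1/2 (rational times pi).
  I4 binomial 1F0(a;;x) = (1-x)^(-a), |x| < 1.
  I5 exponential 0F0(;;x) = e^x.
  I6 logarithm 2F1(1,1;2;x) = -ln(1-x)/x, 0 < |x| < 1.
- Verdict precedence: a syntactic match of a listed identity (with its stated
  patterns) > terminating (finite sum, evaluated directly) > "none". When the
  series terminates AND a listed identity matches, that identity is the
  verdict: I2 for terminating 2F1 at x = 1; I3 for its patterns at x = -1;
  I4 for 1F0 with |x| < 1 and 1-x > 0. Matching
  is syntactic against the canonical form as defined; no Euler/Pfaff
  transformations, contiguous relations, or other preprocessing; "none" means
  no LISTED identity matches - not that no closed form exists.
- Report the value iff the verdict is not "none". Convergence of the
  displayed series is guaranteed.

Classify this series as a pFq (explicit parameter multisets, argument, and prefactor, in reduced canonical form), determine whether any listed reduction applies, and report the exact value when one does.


With C = 1/6: the canonical form is 2F2(-5, -1/2; 2, 5; 1/2). Verdict: terminating - the sum ends at index 5 because -5 is a negative integer; exact evaluation follows. Hence: 119080441/637009920.

The tell: x = (1/2) and the running product (C = 1/6, x = 1/2) telescopes to a rising factorial.
Step ratio: r(k) = (1/2) * (k-5) (k-1/2) / [(k+2) (k+5) (k+1)] - rational in k. x = (1/2); t_0 = 1/6; negate the roots.


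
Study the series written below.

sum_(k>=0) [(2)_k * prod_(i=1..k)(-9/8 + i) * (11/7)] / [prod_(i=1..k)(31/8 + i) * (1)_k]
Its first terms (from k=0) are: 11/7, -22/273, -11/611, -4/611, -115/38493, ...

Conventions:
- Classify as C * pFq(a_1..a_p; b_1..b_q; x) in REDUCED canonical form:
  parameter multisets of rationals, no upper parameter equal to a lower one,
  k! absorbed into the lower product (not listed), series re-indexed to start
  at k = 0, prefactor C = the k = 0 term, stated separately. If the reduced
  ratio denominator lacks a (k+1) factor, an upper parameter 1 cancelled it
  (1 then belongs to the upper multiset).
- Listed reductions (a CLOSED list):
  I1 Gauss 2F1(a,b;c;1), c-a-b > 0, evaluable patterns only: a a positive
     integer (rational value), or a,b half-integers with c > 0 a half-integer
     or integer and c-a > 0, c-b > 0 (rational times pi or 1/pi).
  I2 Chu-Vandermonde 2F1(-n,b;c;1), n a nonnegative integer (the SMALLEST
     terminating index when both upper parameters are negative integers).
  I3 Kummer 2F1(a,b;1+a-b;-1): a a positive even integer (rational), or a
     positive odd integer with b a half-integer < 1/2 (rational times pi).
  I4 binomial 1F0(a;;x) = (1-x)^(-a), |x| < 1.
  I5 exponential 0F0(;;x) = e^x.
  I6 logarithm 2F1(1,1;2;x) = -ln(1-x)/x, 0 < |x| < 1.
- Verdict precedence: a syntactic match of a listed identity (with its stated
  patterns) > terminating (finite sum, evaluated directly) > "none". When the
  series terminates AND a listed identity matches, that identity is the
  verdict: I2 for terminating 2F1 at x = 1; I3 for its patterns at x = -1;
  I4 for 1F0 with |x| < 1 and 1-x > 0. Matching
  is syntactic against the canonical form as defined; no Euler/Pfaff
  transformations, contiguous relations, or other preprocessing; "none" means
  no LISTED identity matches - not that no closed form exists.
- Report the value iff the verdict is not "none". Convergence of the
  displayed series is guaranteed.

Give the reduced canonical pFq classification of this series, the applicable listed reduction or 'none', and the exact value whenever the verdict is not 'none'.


At argument 1: a 2F1 with upper {-1/8, 2}, lower {39/8}, scaled by C = 11/7. Verdict at x = 1: the Gauss summation I1 matches (x = 1: the Gamma ratio telescopes since c-a-b = 3 > 0 and a = 2 in Z>0). Exact value: 7843/5376.

Key observation: t_0 being 11/7, the running product (C = 11/7) telescopes to a rising factorial.
Step ratio: r(k) = 1 * (k-1/8) (k+2) / [(k+39/8) (k+1)] ; factor over Q: parameters, x = 1, and C = 11/7.


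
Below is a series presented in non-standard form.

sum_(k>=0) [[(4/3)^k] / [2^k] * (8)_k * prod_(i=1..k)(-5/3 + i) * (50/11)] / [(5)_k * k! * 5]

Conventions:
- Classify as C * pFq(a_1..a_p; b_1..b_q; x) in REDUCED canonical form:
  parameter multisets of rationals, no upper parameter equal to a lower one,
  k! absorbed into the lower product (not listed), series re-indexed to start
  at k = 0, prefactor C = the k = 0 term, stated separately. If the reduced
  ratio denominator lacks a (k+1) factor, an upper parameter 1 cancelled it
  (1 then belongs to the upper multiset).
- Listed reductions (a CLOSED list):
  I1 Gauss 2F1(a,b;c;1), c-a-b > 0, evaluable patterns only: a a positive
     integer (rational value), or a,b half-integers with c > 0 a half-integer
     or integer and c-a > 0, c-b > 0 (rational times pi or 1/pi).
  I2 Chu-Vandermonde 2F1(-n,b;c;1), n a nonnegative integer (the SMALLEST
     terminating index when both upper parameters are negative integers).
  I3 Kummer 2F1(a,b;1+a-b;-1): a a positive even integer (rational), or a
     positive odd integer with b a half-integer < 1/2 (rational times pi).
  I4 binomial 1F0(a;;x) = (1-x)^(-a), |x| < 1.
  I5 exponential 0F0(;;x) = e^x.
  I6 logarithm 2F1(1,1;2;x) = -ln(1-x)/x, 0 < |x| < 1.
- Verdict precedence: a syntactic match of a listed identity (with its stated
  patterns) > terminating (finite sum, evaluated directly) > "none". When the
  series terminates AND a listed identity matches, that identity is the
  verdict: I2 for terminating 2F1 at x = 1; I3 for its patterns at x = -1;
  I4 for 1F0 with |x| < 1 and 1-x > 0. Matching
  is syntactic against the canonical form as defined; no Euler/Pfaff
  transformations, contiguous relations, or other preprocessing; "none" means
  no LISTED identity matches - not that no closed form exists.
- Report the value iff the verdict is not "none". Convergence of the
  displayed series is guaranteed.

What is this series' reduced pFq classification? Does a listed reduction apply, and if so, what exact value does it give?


x = 2/3 here; the reduced form reads 2F1, upper {-2/3, 8}, lower {5}, C = 10/11. Verdict: none. Every listed pattern misses the 2F1 form at 2/3, upper {-2/3, 8}.

The tell: t_0 = 10/11 here, and the running product (C = 10/11, x = 2/3) telescopes to a rising factorial.
Term ratio: r(k) = (2/3) * (k-2/3) (k+8) / [(k+5) (k+1)] - poly over poly, x = (2/3) from leading terms; C = 10/11 at k = 0.


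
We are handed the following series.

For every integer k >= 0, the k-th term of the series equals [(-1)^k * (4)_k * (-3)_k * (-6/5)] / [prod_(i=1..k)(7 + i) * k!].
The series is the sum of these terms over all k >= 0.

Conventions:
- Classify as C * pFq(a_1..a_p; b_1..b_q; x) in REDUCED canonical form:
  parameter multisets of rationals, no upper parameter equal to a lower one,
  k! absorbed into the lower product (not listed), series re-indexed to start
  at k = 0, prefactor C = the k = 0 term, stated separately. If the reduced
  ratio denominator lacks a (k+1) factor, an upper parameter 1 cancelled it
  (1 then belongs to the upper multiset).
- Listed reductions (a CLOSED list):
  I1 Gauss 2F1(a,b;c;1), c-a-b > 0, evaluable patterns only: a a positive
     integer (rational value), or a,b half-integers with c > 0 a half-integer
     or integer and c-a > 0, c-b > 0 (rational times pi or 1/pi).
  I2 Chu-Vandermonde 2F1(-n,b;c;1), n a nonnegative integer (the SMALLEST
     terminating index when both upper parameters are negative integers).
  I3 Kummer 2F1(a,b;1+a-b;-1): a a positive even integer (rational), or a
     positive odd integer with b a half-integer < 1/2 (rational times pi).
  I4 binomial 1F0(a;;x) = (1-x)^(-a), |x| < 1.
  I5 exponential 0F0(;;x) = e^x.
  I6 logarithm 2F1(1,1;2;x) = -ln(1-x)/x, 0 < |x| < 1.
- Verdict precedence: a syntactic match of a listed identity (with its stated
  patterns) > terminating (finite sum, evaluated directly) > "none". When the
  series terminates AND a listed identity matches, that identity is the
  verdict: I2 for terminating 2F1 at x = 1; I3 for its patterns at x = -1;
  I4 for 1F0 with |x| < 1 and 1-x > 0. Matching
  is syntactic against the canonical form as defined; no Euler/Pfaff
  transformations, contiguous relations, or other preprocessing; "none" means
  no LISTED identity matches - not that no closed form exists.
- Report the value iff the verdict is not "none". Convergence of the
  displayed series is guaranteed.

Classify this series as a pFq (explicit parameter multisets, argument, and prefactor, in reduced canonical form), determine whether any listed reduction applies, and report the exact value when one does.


x = -1 here; the reduced form reads 2F1, upper {-3, 4}, lower {8}, C = -6/5. Verdict (x = -1): Kummer (I3) applies (x = -1; c = 8 equals 1+a-b for upper {-3, 4}: listed pattern). Its exact value is -21/5.

The tell: x = (-1) and the lower running product (C = -6/5) is a rising factorial.
Consecutive-term ratio: r(k) = (-1) * (k-3) (k+4) / [(k+8) (k+1)] ; factor over Q: parameters, x = (-1), and C = -6/5.


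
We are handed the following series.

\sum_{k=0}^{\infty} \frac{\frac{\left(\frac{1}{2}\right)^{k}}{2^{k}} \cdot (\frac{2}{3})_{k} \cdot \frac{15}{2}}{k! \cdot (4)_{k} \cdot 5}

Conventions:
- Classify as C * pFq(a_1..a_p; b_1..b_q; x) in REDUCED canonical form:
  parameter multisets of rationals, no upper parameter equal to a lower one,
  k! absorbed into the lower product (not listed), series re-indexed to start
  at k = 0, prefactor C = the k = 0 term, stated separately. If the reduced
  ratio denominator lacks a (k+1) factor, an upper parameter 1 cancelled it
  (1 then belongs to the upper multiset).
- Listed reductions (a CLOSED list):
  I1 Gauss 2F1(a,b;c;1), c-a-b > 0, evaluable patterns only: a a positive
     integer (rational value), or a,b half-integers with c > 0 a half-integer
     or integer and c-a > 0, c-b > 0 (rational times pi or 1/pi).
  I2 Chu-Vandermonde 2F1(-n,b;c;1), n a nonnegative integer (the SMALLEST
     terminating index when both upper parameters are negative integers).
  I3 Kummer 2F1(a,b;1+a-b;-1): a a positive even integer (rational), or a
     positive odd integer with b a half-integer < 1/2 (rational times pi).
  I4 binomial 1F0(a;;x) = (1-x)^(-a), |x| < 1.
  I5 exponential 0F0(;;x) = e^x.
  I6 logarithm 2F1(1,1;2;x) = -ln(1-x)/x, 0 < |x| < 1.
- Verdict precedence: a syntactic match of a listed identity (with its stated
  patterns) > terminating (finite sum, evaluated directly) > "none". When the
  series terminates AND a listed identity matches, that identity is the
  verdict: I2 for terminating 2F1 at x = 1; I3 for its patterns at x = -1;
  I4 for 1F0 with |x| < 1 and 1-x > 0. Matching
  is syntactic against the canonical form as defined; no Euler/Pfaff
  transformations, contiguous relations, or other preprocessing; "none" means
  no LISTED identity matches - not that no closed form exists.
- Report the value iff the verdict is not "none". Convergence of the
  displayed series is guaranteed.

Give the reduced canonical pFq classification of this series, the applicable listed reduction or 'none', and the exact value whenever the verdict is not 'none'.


Canonical form: C = \frac{3}{2} times 1F1 with upper {\frac{2}{3}}, lower {4}, x = \frac{1}{4}. Verdict: no listed reduction: x = \frac{1}{4} and upper {\frac{2}{3}} fail every I1-I6 pattern.

Key observation: x = \frac{1}{4} and the two k-th powers (C = 3/2, x = 1/4) combine into one argument.
Adjacent-term ratio: r(k) = \frac{1}{4} * (k+\frac{2}{3}) / [(k+4) (k+1)] - rational; roots negated = parameters, x = \frac{1}{4}, C = \frac{3}{2}.
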